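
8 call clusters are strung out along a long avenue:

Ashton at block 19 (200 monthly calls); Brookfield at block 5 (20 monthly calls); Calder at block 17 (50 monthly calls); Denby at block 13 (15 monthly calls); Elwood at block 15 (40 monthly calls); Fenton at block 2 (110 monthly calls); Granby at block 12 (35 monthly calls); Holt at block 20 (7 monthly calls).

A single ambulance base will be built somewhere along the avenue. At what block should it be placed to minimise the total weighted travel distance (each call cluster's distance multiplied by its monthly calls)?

For a sum of weighted absolute distances on a line, the optimum is the weighted median (not the mean). Total weight W = 477; half-weight = 238.5.
Sort by position and accumulate weight:
  block 2 (Fenton, w=110) → cum 110
  block 5 (Brookfield, w=20) → cum 130
  block 12 (Granby, w=35) → cum 165
  block 13 (Denby, w=15) → cum 180
  block 15 (Elwood, w=40) → cum 220
  block 17 (Calder, w=50) → cum 270  ≥ 238.5 → median here
  block 19 (Ashton, w=200) → cum 470
  block 20 (Holt, w=7) → cum 477
Optimal location: block 17.

x = 17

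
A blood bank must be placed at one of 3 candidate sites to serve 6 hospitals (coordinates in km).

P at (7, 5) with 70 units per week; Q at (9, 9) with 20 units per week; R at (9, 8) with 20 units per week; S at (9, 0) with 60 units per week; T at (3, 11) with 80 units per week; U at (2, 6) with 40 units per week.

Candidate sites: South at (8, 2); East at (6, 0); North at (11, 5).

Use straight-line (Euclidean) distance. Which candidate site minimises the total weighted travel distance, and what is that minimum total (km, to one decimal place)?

South, total 1730.7 km

Total weighted distance at each candidate:
  South (8, 2): total = 1730.7
  East (6, 0): total = 2098.1
  North (11, 5): total = 1926.9
Minimum is at South with total 1730.7 km.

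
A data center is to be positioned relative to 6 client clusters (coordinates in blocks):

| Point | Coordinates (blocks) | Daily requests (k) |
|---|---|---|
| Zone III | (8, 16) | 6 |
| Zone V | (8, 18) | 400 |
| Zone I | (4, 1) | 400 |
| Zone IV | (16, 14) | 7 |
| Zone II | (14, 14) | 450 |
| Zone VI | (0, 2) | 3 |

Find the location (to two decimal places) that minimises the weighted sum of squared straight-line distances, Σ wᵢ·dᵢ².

The minimiser of Σwᵢ‖p−pᵢ‖² is the weighted centroid p* = (Σwᵢpᵢ)/(Σwᵢ).
Σwᵢ = 1266.
Σwᵢxᵢ = 6·8 + 400·8 + 400·4 + 7·16 + 450·14 + 3·0 = 11260.
Σwᵢyᵢ = 6·16 + 400·18 + 400·1 + 7·14 + 450·14 + 3·2 = 14100.
x* = 11260/1266 = 8.89, y* = 14100/1266 = 11.14.

(8.89, 11.14)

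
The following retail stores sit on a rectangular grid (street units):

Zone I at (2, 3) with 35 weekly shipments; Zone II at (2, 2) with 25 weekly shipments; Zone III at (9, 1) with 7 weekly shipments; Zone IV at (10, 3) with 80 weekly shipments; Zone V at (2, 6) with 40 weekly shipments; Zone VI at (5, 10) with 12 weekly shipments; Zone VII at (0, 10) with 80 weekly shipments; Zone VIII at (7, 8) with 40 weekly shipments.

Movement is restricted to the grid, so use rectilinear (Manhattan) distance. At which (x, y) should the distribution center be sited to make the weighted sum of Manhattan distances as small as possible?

(2, 6)

Manhattan distance separates: Σwᵢ(|x−xᵢ|+|y−yᵢ|) = Σwᵢ|x−xᵢ| + Σwᵢ|y−yᵢ|, so x and y are optimised independently as 1-D weighted medians.
Total weight W = 319; half = 159.5.
x-coordinate, sorted with cumulative weight:
  x=0 (Zone VII, w=80) cum 80
  x=2 (Zone I, w=35) cum 115
  x=2 (Zone II, w=25) cum 140
  x=2 (Zone V, w=40) cum 180  ← median
  x=5 (Zone VI, w=12) cum 192
  x=7 (Zone VIII, w=40) cum 232
  x=9 (Zone III, w=7) cum 239
  x=10 (Zone IV, w=80) cum 319
⇒ x* = 2
y-coordinate, sorted with cumulative weight:
  y=1 (Zone III, w=7) cum 7
  y=2 (Zone II, w=25) cum 32
  y=3 (Zone I, w=35) cum 67
  y=3 (Zone IV, w=80) cum 147
  y=6 (Zone V, w=40) cum 187  ← median
  y=8 (Zone VIII, w=40) cum 227
  y=10 (Zone VI, w=12) cum 239
  y=10 (Zone VII, w=80) cum 319
⇒ y* = 6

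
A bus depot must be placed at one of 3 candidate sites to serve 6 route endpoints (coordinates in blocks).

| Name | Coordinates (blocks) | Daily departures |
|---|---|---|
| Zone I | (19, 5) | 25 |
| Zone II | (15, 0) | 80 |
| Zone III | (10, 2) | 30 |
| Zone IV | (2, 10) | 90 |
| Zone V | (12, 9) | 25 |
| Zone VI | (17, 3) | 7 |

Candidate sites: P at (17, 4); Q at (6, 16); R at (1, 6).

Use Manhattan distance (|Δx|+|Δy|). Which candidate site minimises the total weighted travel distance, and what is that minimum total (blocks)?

Total weighted distance at each candidate:
  P (17, 4): total = 2972
  Q (6, 16): total = 4533
  R (1, 6): total = 3398
Minimum is at P with total 2972 blocks.

P, total 2972 blocks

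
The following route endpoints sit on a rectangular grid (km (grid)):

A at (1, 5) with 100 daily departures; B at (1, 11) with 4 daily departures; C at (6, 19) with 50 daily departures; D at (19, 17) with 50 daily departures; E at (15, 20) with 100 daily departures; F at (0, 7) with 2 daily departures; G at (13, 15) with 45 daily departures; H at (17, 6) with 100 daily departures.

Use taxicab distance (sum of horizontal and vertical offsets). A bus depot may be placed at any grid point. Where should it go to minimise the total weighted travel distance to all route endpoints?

Manhattan distance separates: Σwᵢ(|x−xᵢ|+|y−yᵢ|) = Σwᵢ|x−xᵢ| + Σwᵢ|y−yᵢ|, so x and y are optimised independently as 1-D weighted medians.
Total weight W = 451; half = 225.5.
x-coordinate, sorted with cumulative weight:
  x=0 (F, w=2) cum 2
  x=1 (A, w=100) cum 102
  x=1 (B, w=4) cum 106
  x=6 (C, w=50) cum 156
  x=13 (G, w=45) cum 201
  x=15 (E, w=100) cum 301  ← median
  x=17 (H, w=100) cum 401
  x=19 (D, w=50) cum 451
⇒ x* = 15
y-coordinate, sorted with cumulative weight:
  y=5 (A, w=100) cum 100
  y=6 (H, w=100) cum 200
  y=7 (F, w=2) cum 202
  y=11 (B, w=4) cum 206
  y=15 (G, w=45) cum 251  ← median
  y=17 (D, w=50) cum 301
  y=19 (C, w=50) cum 351
  y=20 (E, w=100) cum 451
⇒ y* = 15

(15, 15)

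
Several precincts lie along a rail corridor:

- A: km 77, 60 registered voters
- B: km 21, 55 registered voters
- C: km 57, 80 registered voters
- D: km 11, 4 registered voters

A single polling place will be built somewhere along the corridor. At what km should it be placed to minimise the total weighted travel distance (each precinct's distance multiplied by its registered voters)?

For a sum of weighted absolute distances on a line, the optimum is the weighted median (not the mean). Total weight W = 199; half-weight = 99.5.
Sort by position and accumulate weight:
  km 11 (D, w=4) → cum 4
  km 21 (B, w=55) → cum 59
  km 57 (C, w=80) → cum 139  ≥ 99.5 → median here
  km 77 (A, w=60) → cum 199
Optimal location: km 57.

x = 57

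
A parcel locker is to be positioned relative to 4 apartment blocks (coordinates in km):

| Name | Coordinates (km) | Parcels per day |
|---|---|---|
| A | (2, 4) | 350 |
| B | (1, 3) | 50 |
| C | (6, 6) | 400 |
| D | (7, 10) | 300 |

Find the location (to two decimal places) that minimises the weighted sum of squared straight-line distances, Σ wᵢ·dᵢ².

The minimiser of Σwᵢ‖p−pᵢ‖² is the weighted centroid p* = (Σwᵢpᵢ)/(Σwᵢ).
Σwᵢ = 1100.
Σwᵢxᵢ = 350·2 + 50·1 + 400·6 + 300·7 = 5250.
Σwᵢyᵢ = 350·4 + 50·3 + 400·6 + 300·10 = 6950.
x* = 5250/1100 = 4.77, y* = 6950/1100 = 6.32.

(4.77, 6.32)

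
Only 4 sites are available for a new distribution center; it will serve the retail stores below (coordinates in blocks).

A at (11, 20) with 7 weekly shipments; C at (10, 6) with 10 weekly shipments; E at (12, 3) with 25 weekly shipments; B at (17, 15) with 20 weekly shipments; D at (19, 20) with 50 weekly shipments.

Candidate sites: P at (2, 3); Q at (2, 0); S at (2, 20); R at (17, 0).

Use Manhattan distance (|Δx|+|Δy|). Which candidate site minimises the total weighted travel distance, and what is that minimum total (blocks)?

Total weighted distance at each candidate:
  P (2, 3): total = 2782
  Q (2, 0): total = 3118
  S (2, 20): total = 2208
  R (17, 0): total = 1912
Minimum is at R with total 1912 blocks.

R, total 1912 blocks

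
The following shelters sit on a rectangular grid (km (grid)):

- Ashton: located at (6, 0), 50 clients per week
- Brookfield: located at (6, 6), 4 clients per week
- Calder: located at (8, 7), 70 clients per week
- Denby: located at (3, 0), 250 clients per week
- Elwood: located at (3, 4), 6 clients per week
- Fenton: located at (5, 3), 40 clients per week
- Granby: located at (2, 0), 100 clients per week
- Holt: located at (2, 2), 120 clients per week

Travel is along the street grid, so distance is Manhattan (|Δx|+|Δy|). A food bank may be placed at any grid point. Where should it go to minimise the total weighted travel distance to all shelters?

(3, 0)

Manhattan distance separates: Σwᵢ(|x−xᵢ|+|y−yᵢ|) = Σwᵢ|x−xᵢ| + Σwᵢ|y−yᵢ|, so x and y are optimised independently as 1-D weighted medians.
Total weight W = 640; half = 320.
x-coordinate, sorted with cumulative weight:
  x=2 (Granby, w=100) cum 100
  x=2 (Holt, w=120) cum 220
  x=3 (Denby, w=250) cum 470  ← median
  x=3 (Elwood, w=6) cum 476
  x=5 (Fenton, w=40) cum 516
  x=6 (Ashton, w=50) cum 566
  x=6 (Brookfield, w=4) cum 570
  x=8 (Calder, w=70) cum 640
⇒ x* = 3
y-coordinate, sorted with cumulative weight:
  y=0 (Ashton, w=50) cum 50
  y=0 (Denby, w=250) cum 300
  y=0 (Granby, w=100) cum 400  ← median
  y=2 (Holt, w=120) cum 520
  y=3 (Fenton, w=40) cum 560
  y=4 (Elwood, w=6) cum 566
  y=6 (Brookfield, w=4) cum 570
  y=7 (Calder, w=70) cum 640
⇒ y* = 0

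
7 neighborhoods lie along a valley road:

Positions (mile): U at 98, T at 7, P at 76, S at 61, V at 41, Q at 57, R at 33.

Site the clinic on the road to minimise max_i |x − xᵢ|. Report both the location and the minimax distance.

location 52.5, max distance 45.5

The 1-center on a line is the midpoint of the two extreme points: leftmost at 7, rightmost at 98.
Optimal location = (7 + 98)/2 = 52.5; maximum distance = (98 − 7)/2 = 45.5.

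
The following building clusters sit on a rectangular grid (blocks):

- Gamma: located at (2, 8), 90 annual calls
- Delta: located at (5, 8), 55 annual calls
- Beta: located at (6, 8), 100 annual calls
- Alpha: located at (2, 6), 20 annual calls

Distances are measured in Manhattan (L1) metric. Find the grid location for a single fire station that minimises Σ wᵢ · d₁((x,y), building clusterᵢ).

Manhattan distance separates: Σwᵢ(|x−xᵢ|+|y−yᵢ|) = Σwᵢ|x−xᵢ| + Σwᵢ|y−yᵢ|, so x and y are optimised independently as 1-D weighted medians.
Total weight W = 265; half = 132.5.
x-coordinate, sorted with cumulative weight:
  x=2 (Gamma, w=90) cum 90
  x=2 (Alpha, w=20) cum 110
  x=5 (Delta, w=55) cum 165  ← median
  x=6 (Beta, w=100) cum 265
⇒ x* = 5
y-coordinate, sorted with cumulative weight:
  y=6 (Alpha, w=20) cum 20
  y=8 (Gamma, w=90) cum 110
  y=8 (Delta, w=55) cum 165  ← median
  y=8 (Beta, w=100) cum 265
⇒ y* = 8

(5, 8)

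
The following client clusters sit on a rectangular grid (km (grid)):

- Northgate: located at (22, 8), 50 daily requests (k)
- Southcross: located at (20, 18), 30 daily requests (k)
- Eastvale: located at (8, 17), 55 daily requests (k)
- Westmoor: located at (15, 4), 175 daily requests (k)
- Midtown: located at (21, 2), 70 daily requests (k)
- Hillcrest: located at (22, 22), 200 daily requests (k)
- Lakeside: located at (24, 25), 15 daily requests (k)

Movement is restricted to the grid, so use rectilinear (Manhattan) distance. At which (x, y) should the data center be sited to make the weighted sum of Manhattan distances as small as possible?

Manhattan distance separates: Σwᵢ(|x−xᵢ|+|y−yᵢ|) = Σwᵢ|x−xᵢ| + Σwᵢ|y−yᵢ|, so x and y are optimised independently as 1-D weighted medians.
Total weight W = 595; half = 297.5.
x-coordinate, sorted with cumulative weight:
  x=8 (Eastvale, w=55) cum 55
  x=15 (Westmoor, w=175) cum 230
  x=20 (Southcross, w=30) cum 260
  x=21 (Midtown, w=70) cum 330  ← median
  x=22 (Northgate, w=50) cum 380
  x=22 (Hillcrest, w=200) cum 580
  x=24 (Lakeside, w=15) cum 595
⇒ x* = 21
y-coordinate, sorted with cumulative weight:
  y=2 (Midtown, w=70) cum 70
  y=4 (Westmoor, w=175) cum 245
  y=8 (Northgate, w=50) cum 295
  y=17 (Eastvale, w=55) cum 350  ← median
  y=18 (Southcross, w=30) cum 380
  y=22 (Hillcrest, w=200) cum 580
  y=25 (Lakeside, w=15) cum 595
⇒ y* = 17

(21, 17)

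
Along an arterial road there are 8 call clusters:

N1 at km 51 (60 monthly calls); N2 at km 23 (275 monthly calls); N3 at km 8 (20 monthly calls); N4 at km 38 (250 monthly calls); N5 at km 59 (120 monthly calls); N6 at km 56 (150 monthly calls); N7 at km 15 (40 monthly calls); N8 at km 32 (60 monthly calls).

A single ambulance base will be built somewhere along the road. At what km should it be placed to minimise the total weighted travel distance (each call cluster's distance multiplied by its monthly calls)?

For a sum of weighted absolute distances on a line, the optimum is the weighted median (not the mean). Total weight W = 975; half-weight = 487.5.
Sort by position and accumulate weight:
  km 8 (N3, w=20) → cum 20
  km 15 (N7, w=40) → cum 60
  km 23 (N2, w=275) → cum 335
  km 32 (N8, w=60) → cum 395
  km 38 (N4, w=250) → cum 645  ≥ 487.5 → median here
  km 51 (N1, w=60) → cum 705
  km 56 (N6, w=150) → cum 855
  km 59 (N5, w=120) → cum 975
Optimal location: km 38.

x = 38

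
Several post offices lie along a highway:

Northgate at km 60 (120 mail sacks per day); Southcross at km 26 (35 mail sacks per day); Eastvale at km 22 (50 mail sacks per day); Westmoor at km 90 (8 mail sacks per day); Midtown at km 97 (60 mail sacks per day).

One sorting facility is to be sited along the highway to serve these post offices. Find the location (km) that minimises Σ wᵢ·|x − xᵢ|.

For a sum of weighted absolute distances on a line, the optimum is the weighted median (not the mean). Total weight W = 273; half-weight = 136.5.
Sort by position and accumulate weight:
  km 22 (Eastvale, w=50) → cum 50
  km 26 (Southcross, w=35) → cum 85
  km 60 (Northgate, w=120) → cum 205  ≥ 136.5 → median here
  km 90 (Westmoor, w=8) → cum 213
  km 97 (Midtown, w=60) → cum 273
Optimal location: km 60.

x = 60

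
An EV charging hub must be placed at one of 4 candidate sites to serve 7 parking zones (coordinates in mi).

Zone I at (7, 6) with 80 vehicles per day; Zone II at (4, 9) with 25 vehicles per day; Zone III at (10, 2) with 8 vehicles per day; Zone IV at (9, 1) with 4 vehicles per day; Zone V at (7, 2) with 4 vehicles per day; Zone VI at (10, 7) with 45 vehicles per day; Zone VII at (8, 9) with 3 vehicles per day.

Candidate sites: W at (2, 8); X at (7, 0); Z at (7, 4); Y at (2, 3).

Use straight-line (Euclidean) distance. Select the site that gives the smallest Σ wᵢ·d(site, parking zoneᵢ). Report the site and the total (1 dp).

Total weighted distance at each candidate:
  W (2, 8): total = 1018.6
  X (7, 0): total = 1132.8
  Z (7, 4): total = 563.3
  Y (2, 3): total = 1166.6
Minimum is at Z with total 563.3 mi.

Z, total 563.3 mi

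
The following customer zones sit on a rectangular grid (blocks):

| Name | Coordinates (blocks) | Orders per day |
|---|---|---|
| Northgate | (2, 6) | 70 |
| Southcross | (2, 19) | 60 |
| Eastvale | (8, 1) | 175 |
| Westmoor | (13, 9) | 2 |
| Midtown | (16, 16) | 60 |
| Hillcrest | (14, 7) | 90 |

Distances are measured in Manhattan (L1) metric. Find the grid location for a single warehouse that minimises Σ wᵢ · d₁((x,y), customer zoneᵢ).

Manhattan distance separates: Σwᵢ(|x−xᵢ|+|y−yᵢ|) = Σwᵢ|x−xᵢ| + Σwᵢ|y−yᵢ|, so x and y are optimised independently as 1-D weighted medians.
Total weight W = 457; half = 228.5.
x-coordinate, sorted with cumulative weight:
  x=2 (Northgate, w=70) cum 70
  x=2 (Southcross, w=60) cum 130
  x=8 (Eastvale, w=175) cum 305  ← median
  x=13 (Westmoor, w=2) cum 307
  x=14 (Hillcrest, w=90) cum 397
  x=16 (Midtown, w=60) cum 457
⇒ x* = 8
y-coordinate, sorted with cumulative weight:
  y=1 (Eastvale, w=175) cum 175
  y=6 (Northgate, w=70) cum 245  ← median
  y=7 (Hillcrest, w=90) cum 335
  y=9 (Westmoor, w=2) cum 337
  y=16 (Midtown, w=60) cum 397
  y=19 (Southcross, w=60) cum 457
⇒ y* = 6

(8, 6)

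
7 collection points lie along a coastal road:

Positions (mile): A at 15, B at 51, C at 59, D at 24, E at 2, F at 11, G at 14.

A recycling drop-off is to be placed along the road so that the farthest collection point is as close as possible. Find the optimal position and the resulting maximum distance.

location 30.5, max distance 28.5

The 1-center on a line is the midpoint of the two extreme points: leftmost at 2, rightmost at 59.
Optimal location = (2 + 59)/2 = 30.5; maximum distance = (59 − 2)/2 = 28.5.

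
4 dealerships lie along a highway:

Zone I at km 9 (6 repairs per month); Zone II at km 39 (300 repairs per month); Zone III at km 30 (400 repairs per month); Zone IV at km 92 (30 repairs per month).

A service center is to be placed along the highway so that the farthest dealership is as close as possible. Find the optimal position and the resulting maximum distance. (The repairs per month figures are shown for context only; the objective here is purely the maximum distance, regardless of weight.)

The 1-center on a line is the midpoint of the two extreme points: leftmost at 9, rightmost at 92.
Optimal location = (9 + 92)/2 = 50.5; maximum distance = (92 − 9)/2 = 41.5.

location 50.5, max distance 41.5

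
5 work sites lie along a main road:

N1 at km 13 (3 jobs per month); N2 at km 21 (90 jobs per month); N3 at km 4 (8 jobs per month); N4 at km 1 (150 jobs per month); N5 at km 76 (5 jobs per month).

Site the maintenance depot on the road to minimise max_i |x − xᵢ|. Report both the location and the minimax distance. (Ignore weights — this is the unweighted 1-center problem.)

The 1-center on a line is the midpoint of the two extreme points: leftmost at 1, rightmost at 76.
Optimal location = (1 + 76)/2 = 38.5; maximum distance = (76 − 1)/2 = 37.5.

location 38.5, max distance 37.5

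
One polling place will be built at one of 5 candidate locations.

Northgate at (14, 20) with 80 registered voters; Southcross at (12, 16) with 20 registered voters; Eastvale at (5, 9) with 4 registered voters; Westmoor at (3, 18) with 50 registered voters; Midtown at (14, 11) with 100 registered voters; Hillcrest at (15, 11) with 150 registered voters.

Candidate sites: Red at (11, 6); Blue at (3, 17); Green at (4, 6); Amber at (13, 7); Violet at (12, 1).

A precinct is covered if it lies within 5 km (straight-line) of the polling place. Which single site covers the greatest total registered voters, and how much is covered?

Coverage radius r = 5 km; a point is covered iff (Δx)²+(Δy)² ≤ 5² = 25.
  Red (11, 6): covers {none} → 0
  Blue (3, 17): covers {Westmoor} → 50
  Green (4, 6): covers {Eastvale} → 4
  Amber (13, 7): covers {Midtown, Hillcrest} → 250
  Violet (12, 1): covers {none} → 0
Maximum coverage at Amber: 250 registered voters.

Amber, covering 250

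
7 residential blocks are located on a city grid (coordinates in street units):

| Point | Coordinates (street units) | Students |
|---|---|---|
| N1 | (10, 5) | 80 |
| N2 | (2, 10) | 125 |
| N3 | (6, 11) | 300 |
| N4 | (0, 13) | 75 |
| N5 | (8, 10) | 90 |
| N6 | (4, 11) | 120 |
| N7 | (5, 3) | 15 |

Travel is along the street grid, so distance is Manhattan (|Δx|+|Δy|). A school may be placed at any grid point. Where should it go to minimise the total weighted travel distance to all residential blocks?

(6, 11)

Manhattan distance separates: Σwᵢ(|x−xᵢ|+|y−yᵢ|) = Σwᵢ|x−xᵢ| + Σwᵢ|y−yᵢ|, so x and y are optimised independently as 1-D weighted medians.
Total weight W = 805; half = 402.5.
x-coordinate, sorted with cumulative weight:
  x=0 (N4, w=75) cum 75
  x=2 (N2, w=125) cum 200
  x=4 (N6, w=120) cum 320
  x=5 (N7, w=15) cum 335
  x=6 (N3, w=300) cum 635  ← median
  x=8 (N5, w=90) cum 725
  x=10 (N1, w=80) cum 805
⇒ x* = 6
y-coordinate, sorted with cumulative weight:
  y=3 (N7, w=15) cum 15
  y=5 (N1, w=80) cum 95
  y=10 (N2, w=125) cum 220
  y=10 (N5, w=90) cum 310
  y=11 (N3, w=300) cum 610  ← median
  y=11 (N6, w=120) cum 730
  y=13 (N4, w=75) cum 805
⇒ y* = 11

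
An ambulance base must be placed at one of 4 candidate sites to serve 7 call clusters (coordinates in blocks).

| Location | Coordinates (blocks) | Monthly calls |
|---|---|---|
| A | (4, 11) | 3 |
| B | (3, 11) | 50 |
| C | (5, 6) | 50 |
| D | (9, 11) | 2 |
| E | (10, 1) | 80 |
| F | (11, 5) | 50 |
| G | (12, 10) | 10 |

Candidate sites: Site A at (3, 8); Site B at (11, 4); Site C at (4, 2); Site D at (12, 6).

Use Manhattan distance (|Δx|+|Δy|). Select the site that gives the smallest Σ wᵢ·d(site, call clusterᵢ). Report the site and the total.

Site B, total 1650 blocks

Total weighted distance at each candidate:
  Site A (3, 8): total = 2160
  Site B (11, 4): total = 1650
  Site C (4, 2): total = 2025
  Site D (12, 6): total = 1805
Minimum is at Site B with total 1650 blocks.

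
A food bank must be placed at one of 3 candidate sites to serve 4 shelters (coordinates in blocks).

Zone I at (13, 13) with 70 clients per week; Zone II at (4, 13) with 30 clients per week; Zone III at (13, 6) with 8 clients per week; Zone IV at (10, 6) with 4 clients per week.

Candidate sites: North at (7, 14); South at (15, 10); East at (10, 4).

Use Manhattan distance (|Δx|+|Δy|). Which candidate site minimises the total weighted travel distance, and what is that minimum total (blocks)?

Total weighted distance at each candidate:
  North (7, 14): total = 766
  South (15, 10): total = 854
  East (10, 4): total = 1338
Minimum is at North with total 766 blocks.

North, total 766 blocks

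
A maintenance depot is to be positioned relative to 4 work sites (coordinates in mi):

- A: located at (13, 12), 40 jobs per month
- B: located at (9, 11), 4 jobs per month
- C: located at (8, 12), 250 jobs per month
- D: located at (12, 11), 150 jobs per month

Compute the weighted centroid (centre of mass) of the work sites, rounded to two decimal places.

The minimiser of Σwᵢ‖p−pᵢ‖² is the weighted centroid p* = (Σwᵢpᵢ)/(Σwᵢ).
Σwᵢ = 444.
Σwᵢxᵢ = 40·13 + 4·9 + 250·8 + 150·12 = 4356.
Σwᵢyᵢ = 40·12 + 4·11 + 250·12 + 150·11 = 5174.
x* = 4356/444 = 9.81, y* = 5174/444 = 11.65.

(9.81, 11.65)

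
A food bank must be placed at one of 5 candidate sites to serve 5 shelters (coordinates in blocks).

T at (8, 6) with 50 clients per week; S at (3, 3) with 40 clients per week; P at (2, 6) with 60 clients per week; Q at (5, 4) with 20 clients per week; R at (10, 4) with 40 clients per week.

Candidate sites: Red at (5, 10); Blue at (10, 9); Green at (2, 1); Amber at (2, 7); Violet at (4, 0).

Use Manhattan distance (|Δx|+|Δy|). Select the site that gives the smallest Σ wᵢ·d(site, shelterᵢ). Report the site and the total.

Amber, total 1170 blocks

Total weighted distance at each candidate:
  Red (5, 10): total = 1690
  Blue (10, 9): total = 1830
  Green (2, 1): total = 1530
  Amber (2, 7): total = 1170
  Violet (4, 0): total = 1640
Minimum is at Amber with total 1170 blocks.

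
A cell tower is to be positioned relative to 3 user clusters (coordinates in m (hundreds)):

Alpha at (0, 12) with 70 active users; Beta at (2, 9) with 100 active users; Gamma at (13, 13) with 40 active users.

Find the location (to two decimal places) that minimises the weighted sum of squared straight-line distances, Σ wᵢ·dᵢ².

(3.43, 10.76)

The minimiser of Σwᵢ‖p−pᵢ‖² is the weighted centroid p* = (Σwᵢpᵢ)/(Σwᵢ).
Σwᵢ = 210.
Σwᵢxᵢ = 70·0 + 100·2 + 40·13 = 720.
Σwᵢyᵢ = 70·12 + 100·9 + 40·13 = 2260.
x* = 720/210 = 3.43, y* = 2260/210 = 10.76.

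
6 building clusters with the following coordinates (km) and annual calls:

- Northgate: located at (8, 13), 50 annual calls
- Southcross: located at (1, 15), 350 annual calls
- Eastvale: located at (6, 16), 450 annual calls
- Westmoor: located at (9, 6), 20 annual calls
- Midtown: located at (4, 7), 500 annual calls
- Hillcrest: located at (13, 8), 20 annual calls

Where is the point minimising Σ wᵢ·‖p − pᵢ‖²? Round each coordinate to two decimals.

(4.24, 12.14)

The minimiser of Σwᵢ‖p−pᵢ‖² is the weighted centroid p* = (Σwᵢpᵢ)/(Σwᵢ).
Σwᵢ = 1390.
Σwᵢxᵢ = 50·8 + 350·1 + 450·6 + 20·9 + 500·4 + 20·13 = 5890.
Σwᵢyᵢ = 50·13 + 350·15 + 450·16 + 20·6 + 500·7 + 20·8 = 16880.
x* = 5890/1390 = 4.24, y* = 16880/1390 = 12.14.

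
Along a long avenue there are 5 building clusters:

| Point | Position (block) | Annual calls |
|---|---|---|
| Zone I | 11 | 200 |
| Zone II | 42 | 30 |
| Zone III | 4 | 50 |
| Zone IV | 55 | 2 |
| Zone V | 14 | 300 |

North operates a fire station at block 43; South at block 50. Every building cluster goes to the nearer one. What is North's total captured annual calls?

580

The indifferent point is the midpoint (43+50)/2 = 46.5; building clusters left of it (closer to North at 43) go to North, those right go to South.
  Zone III at 4 (w=50) → North
  Zone I at 11 (w=200) → North
  Zone V at 14 (w=300) → North
  Zone II at 42 (w=30) → North
  Zone IV at 55 (w=2) → South
North captures 580; South captures 2.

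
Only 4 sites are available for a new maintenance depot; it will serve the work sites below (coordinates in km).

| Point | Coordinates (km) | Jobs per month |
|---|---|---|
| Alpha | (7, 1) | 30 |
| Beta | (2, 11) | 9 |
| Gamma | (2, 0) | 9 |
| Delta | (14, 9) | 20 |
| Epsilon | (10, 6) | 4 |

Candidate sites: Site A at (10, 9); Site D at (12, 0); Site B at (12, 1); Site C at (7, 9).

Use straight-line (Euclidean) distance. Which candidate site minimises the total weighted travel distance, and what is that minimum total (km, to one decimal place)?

Site A, total 530.9 km

Total weighted distance at each candidate:
  Site A (10, 9): total = 530.9
  Site D (12, 0): total = 586.5
  Site B (12, 1): total = 554.2
  Site C (7, 9): total = 538.1
Minimum is at Site A with total 530.9 km.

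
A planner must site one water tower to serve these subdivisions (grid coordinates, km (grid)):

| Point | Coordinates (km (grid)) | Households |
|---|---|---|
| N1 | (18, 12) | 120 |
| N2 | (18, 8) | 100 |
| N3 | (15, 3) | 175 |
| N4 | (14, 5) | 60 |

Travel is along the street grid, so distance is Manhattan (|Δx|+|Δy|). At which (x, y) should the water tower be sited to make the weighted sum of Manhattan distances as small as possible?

Manhattan distance separates: Σwᵢ(|x−xᵢ|+|y−yᵢ|) = Σwᵢ|x−xᵢ| + Σwᵢ|y−yᵢ|, so x and y are optimised independently as 1-D weighted medians.
Total weight W = 455; half = 227.5.
x-coordinate, sorted with cumulative weight:
  x=14 (N4, w=60) cum 60
  x=15 (N3, w=175) cum 235  ← median
  x=18 (N1, w=120) cum 355
  x=18 (N2, w=100) cum 455
⇒ x* = 15
y-coordinate, sorted with cumulative weight:
  y=3 (N3, w=175) cum 175
  y=5 (N4, w=60) cum 235  ← median
  y=8 (N2, w=100) cum 335
  y=12 (N1, w=120) cum 455
⇒ y* = 5

(15, 5)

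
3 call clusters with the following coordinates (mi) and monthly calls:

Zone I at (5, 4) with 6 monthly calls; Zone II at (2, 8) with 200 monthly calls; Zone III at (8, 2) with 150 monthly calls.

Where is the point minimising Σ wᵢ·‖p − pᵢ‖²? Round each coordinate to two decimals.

The minimiser of Σwᵢ‖p−pᵢ‖² is the weighted centroid p* = (Σwᵢpᵢ)/(Σwᵢ).
Σwᵢ = 356.
Σwᵢxᵢ = 6·5 + 200·2 + 150·8 = 1630.
Σwᵢyᵢ = 6·4 + 200·8 + 150·2 = 1924.
x* = 1630/356 = 4.58, y* = 1924/356 = 5.40.

(4.58, 5.40)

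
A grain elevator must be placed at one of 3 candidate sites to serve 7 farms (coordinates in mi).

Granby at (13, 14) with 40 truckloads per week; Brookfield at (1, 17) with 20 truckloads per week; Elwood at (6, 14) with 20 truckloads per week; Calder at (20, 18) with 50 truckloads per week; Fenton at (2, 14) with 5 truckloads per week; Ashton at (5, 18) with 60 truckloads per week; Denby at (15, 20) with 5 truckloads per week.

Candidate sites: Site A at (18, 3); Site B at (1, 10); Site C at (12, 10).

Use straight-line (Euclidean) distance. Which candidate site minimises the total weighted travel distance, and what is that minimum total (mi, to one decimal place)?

Site C, total 1879.5 mi

Total weighted distance at each candidate:
  Site A (18, 3): total = 3380.4
  Site B (1, 10): total = 2448.1
  Site C (12, 10): total = 1879.5
Minimum is at Site C with total 1879.5 mi.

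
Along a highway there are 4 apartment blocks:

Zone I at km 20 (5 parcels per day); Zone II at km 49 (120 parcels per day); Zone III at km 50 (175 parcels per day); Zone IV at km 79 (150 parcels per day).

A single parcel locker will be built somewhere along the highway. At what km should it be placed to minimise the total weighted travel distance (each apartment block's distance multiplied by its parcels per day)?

x = 50

For a sum of weighted absolute distances on a line, the optimum is the weighted median (not the mean). Total weight W = 450; half-weight = 225.
Sort by position and accumulate weight:
  km 20 (Zone I, w=5) → cum 5
  km 49 (Zone II, w=120) → cum 125
  km 50 (Zone III, w=175) → cum 300  ≥ 225 → median here
  km 79 (Zone IV, w=150) → cum 450
Optimal location: km 50.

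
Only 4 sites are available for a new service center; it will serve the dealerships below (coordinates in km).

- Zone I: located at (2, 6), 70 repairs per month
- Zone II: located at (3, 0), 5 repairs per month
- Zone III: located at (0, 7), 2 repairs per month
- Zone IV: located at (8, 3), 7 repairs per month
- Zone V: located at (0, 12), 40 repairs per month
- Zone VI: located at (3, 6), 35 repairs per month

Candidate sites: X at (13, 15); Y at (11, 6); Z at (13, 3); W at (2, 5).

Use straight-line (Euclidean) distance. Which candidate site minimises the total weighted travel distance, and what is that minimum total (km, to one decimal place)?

Total weighted distance at each candidate:
  X (13, 15): total = 2211.1
  Y (11, 6): total = 1513.0
  Z (13, 3): total = 1910.4
  W (2, 5): total = 486.1
Minimum is at W with total 486.1 km.

W, total 486.1 km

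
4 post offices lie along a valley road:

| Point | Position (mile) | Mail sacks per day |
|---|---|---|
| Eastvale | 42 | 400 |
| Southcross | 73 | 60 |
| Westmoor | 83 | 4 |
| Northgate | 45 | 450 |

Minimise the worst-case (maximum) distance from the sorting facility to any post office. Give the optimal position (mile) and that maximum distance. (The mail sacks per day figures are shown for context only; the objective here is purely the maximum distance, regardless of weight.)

location 62.5, max distance 20.5

The 1-center on a line is the midpoint of the two extreme points: leftmost at 42, rightmost at 83.
Optimal location = (42 + 83)/2 = 62.5; maximum distance = (83 − 42)/2 = 20.5.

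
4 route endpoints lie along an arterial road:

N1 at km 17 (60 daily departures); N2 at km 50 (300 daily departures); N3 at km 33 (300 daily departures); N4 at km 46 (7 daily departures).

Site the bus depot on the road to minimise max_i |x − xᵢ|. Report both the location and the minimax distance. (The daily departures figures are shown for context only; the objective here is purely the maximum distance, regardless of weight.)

location 33.5, max distance 16.5

The 1-center on a line is the midpoint of the two extreme points: leftmost at 17, rightmost at 50.
Optimal location = (17 + 50)/2 = 33.5; maximum distance = (50 − 17)/2 = 16.5.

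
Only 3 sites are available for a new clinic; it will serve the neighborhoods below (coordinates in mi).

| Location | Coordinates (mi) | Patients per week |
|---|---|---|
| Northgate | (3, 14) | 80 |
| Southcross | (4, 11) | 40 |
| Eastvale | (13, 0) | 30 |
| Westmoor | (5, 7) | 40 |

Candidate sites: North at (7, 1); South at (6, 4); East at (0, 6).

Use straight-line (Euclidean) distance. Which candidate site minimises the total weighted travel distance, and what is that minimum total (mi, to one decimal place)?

Total weighted distance at each candidate:
  North (7, 1): total = 1941.2
  South (6, 4): total = 1494.8
  East (0, 6): total = 1573.1
Minimum is at South with total 1494.8 mi.

South, total 1494.8 mi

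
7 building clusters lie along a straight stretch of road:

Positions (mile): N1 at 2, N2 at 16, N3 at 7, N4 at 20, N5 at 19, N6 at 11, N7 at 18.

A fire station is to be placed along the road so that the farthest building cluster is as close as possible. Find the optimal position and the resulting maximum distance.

The 1-center on a line is the midpoint of the two extreme points: leftmost at 2, rightmost at 20.
Optimal location = (2 + 20)/2 = 11; maximum distance = (20 − 2)/2 = 9.

location 11, max distance 9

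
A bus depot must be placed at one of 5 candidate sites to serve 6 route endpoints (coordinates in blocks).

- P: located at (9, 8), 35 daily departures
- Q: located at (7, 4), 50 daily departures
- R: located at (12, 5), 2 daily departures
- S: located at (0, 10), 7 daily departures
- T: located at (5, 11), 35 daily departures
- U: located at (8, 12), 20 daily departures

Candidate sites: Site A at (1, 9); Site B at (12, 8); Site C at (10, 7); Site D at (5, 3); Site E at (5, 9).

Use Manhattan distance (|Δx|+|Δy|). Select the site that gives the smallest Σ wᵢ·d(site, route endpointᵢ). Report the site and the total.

Site E, total 779 blocks

Total weighted distance at each candidate:
  Site A (1, 9): total = 1319
  Site B (12, 8): total = 1169
  Site C (10, 7): total = 924
  Site D (5, 3): total = 1087
  Site E (5, 9): total = 779
Minimum is at Site E with total 779 blocks.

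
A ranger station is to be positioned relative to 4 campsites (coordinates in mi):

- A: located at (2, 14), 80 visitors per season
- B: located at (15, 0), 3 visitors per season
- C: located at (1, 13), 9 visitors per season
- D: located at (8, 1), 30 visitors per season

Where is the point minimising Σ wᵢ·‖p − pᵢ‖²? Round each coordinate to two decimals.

The minimiser of Σwᵢ‖p−pᵢ‖² is the weighted centroid p* = (Σwᵢpᵢ)/(Σwᵢ).
Σwᵢ = 122.
Σwᵢxᵢ = 80·2 + 3·15 + 9·1 + 30·8 = 454.
Σwᵢyᵢ = 80·14 + 3·0 + 9·13 + 30·1 = 1267.
x* = 454/122 = 3.72, y* = 1267/122 = 10.39.

(3.72, 10.39)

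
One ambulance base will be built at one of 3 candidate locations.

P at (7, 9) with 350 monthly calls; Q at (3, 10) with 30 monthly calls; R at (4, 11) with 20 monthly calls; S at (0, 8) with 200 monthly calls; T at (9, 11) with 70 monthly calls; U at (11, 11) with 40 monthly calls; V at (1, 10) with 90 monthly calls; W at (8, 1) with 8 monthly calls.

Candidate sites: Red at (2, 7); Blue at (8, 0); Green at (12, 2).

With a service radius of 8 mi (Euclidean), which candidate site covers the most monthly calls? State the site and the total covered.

Red, covering 690

Coverage radius r = 8 mi; a point is covered iff (Δx)²+(Δy)² ≤ 8² = 64.
  Red (2, 7): covers {P, Q, R, S, V} → 690
  Blue (8, 0): covers {W} → 8
  Green (12, 2): covers {W} → 8
Maximum coverage at Red: 690 monthly calls.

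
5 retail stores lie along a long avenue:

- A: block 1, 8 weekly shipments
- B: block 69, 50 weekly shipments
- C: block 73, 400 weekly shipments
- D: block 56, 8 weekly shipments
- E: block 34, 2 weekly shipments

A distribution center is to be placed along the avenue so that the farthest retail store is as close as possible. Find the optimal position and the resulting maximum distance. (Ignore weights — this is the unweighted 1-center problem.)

location 37, max distance 36

The 1-center on a line is the midpoint of the two extreme points: leftmost at 1, rightmost at 73.
Optimal location = (1 + 73)/2 = 37; maximum distance = (73 − 1)/2 = 36.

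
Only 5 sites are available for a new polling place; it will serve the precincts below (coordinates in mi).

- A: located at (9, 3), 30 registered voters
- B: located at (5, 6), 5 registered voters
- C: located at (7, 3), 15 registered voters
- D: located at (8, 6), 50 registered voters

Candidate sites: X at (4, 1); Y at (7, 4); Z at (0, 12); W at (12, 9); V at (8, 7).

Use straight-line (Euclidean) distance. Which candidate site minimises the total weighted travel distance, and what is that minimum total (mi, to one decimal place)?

Total weighted distance at each candidate:
  X (4, 1): total = 561.3
  Y (7, 4): total = 208.0
  Z (0, 12): total = 1091.9
  W (12, 9): total = 606.5
  V (8, 7): total = 251.4
Minimum is at Y with total 208.0 mi.

Y, total 208.0 mi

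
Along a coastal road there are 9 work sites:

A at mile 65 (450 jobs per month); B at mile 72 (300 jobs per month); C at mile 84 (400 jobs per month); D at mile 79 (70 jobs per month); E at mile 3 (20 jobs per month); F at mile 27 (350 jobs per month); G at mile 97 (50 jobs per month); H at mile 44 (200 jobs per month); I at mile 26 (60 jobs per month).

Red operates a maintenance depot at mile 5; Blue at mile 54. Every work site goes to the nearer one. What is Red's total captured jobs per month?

430

The indifferent point is the midpoint (5+54)/2 = 29.5; work sites left of it (closer to Red at 5) go to Red, those right go to Blue.
  E at 3 (w=20) → Red
  I at 26 (w=60) → Red
  F at 27 (w=350) → Red
  H at 44 (w=200) → Blue
  A at 65 (w=450) → Blue
  B at 72 (w=300) → Blue
  D at 79 (w=70) → Blue
  C at 84 (w=400) → Blue
  G at 97 (w=50) → Blue
Red captures 430; Blue captures 1470.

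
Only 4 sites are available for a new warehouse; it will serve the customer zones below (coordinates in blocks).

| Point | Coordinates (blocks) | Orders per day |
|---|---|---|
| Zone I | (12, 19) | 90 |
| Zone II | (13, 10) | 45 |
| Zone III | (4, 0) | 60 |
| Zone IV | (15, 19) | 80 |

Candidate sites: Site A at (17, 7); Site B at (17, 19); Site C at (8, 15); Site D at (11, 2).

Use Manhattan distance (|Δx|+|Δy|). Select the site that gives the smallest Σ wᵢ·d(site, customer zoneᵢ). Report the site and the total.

Total weighted distance at each candidate:
  Site A (17, 7): total = 4165
  Site B (17, 19): total = 3115
  Site C (8, 15): total = 3190
  Site D (11, 2): total = 4290
Minimum is at Site B with total 3115 blocks.

Site B, total 3115 blocks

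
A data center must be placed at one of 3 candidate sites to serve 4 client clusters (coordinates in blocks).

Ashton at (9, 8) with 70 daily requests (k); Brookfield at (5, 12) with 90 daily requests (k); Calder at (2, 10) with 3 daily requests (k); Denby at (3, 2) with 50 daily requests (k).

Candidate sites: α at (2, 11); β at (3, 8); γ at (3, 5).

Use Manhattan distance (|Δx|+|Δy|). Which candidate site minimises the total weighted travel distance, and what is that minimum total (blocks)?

Total weighted distance at each candidate:
  α (2, 11): total = 1563
  β (3, 8): total = 1269
  γ (3, 5): total = 1608
Minimum is at β with total 1269 blocks.

β, total 1269 blocks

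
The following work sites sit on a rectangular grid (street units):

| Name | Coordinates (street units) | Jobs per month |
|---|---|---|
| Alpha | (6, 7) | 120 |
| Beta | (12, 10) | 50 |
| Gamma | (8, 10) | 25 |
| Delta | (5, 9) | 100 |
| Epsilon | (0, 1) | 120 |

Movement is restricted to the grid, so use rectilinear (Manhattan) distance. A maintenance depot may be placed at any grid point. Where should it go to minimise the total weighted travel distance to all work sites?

(5, 7)

Manhattan distance separates: Σwᵢ(|x−xᵢ|+|y−yᵢ|) = Σwᵢ|x−xᵢ| + Σwᵢ|y−yᵢ|, so x and y are optimised independently as 1-D weighted medians.
Total weight W = 415; half = 207.5.
x-coordinate, sorted with cumulative weight:
  x=0 (Epsilon, w=120) cum 120
  x=5 (Delta, w=100) cum 220  ← median
  x=6 (Alpha, w=120) cum 340
  x=8 (Gamma, w=25) cum 365
  x=12 (Beta, w=50) cum 415
⇒ x* = 5
y-coordinate, sorted with cumulative weight:
  y=1 (Epsilon, w=120) cum 120
  y=7 (Alpha, w=120) cum 240  ← median
  y=9 (Delta, w=100) cum 340
  y=10 (Beta, w=50) cum 390
  y=10 (Gamma, w=25) cum 415
⇒ y* = 7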